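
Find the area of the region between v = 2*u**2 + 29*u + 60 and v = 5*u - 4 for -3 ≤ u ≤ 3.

420

On [-3, 3], (2*u**2 + 29*u + 60) - (5*u - 4) = 2*u**2 + 24*u + 64 is ≥ 0 throughout, so the area is a single integral of |2*u**2 + 24*u + 64|.
∫[-3,3] (2*u**2 + 24*u + 64) du = 420.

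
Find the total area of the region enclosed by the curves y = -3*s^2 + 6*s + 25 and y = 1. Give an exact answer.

108

Set the curves equal: -3*s^2 + 6*s + 25 = 1, so -3*s^2 + 6*s + 24 = 0, which factors as -3*(s - 4)*(s + 2) = 0. The curves meet at s = -2, 4.
On [-2, 4], y = -3*s^2 + 6*s + 25 is on top; that piece has area ∫[-2,4] (-3*s^2 + 6*s + 24) ds = 108.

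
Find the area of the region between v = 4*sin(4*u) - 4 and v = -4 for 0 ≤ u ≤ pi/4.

2

On [0, pi/4], (4*sin(4*u) - 4) - (-4) = 4*sin(4*u) is ≥ 0 throughout, so the area is a single integral of |4*sin(4*u)|.
∫[0,pi/4] (4*sin(4*u)) du = 2.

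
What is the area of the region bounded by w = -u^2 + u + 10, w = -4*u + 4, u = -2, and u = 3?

77/2

The difference (-u^2 + u + 10) - (-4*u + 4) = -u^2 + 5*u + 6 changes sign at u = -1 inside [-2, 3], so split the integral there.
∫[-2,-1] (-u^2 + 5*u + 6) du = -23/6; the area of that piece is 23/6.
∫[-1,3] (-u^2 + 5*u + 6) du = 104/3.
Total area = 23/6 + 104/3 = 77/2.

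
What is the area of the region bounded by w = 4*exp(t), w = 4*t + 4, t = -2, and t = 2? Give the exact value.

On [-2, 2], (4*exp(t)) - (4*t + 4) = -4*t + 4*exp(t) - 4 is ≥ 0 throughout, so the area is a single integral of |-4*t + 4*exp(t) - 4|.
∫[-2,2] (-4*t + 4*exp(t) - 4) dt = -16 - 4*exp(-2) + 4*exp(2).

-16 - 4*exp(-2) + 4*exp(2)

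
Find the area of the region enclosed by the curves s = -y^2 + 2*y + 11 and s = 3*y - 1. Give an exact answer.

Both boundary curves give s as a function of y, so integrate with respect to y. Setting them equal: -y^2 - y + 12 = 0, i.e. -(y - 3)*(y + 4) = 0, so they meet at y = -4, 3.
For y in [-4, 3], s = -y^2 + 2*y + 11 is on the right; area = ∫[-4,3] (-y^2 - y + 12) dy = 343/6.

343/6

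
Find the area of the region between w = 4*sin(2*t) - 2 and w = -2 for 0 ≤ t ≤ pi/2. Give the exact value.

4

On [0, pi/2], (4*sin(2*t) - 2) - (-2) = 4*sin(2*t) is ≥ 0 throughout, so the area is a single integral of |4*sin(2*t)|.
∫[0,pi/2] (4*sin(2*t)) dt = 4.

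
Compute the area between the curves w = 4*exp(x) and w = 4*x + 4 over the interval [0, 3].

-34 + 4*exp(3)

On [0, 3], (4*exp(x)) - (4*x + 4) = -4*x + 4*exp(x) - 4 is ≥ 0 throughout, so the area is a single integral of |-4*x + 4*exp(x) - 4|.
∫[0,3] (-4*x + 4*exp(x) - 4) dx = -34 + 4*exp(3).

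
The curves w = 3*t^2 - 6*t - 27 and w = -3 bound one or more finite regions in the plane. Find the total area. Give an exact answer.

108

Set the curves equal: 3*t^2 - 6*t - 27 = -3, so 3*t^2 - 6*t - 24 = 0, which factors as 3*(t - 4)*(t + 2) = 0. The curves meet at t = -2, 4.
On [-2, 4], w = -3 is on top; that piece has area ∫[-2,4] (-(3*t^2 - 6*t - 24)) dt = 108.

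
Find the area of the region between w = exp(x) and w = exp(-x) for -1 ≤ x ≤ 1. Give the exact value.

-4 + 2*exp(-1) + 2*exp(1)

The difference (exp(x)) - (exp(-x)) = exp(x) - exp(-x) changes sign at x = 0 inside [-1, 1], so split the integral there.
∫[-1,0] (exp(x) - exp(-x)) dx = -exp(1) - exp(-1) + 2; the area of that piece is -2 + exp(-1) + exp(1).
∫[0,1] (exp(x) - exp(-x)) dx = -2 + exp(-1) + exp(1).
Total area = (-2 + exp(-1) + exp(1)) + (-2 + exp(-1) + exp(1)) = -4 + 2*exp(-1) + 2*exp(1).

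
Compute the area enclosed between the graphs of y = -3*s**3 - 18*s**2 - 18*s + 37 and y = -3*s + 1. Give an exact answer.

393/4

Set the curves equal: -3*s**3 - 18*s**2 - 18*s + 37 = -3*s + 1, so -3*s**3 - 18*s**2 - 15*s + 36 = 0, which factors as -3*(s - 1)*(s + 3)*(s + 4) = 0. The curves meet at s = -4, -3, 1.
On [-4, -3], y = -3*s + 1 is on top; that piece has area ∫[-4,-3] (-(-3*s**3 - 18*s**2 - 15*s + 36)) ds = 9/4.
On [-3, 1], y = -3*s**3 - 18*s**2 - 18*s + 37 is on top; that piece has area ∫[-3,1] (-3*s**3 - 18*s**2 - 15*s + 36) ds = 96.
Total enclosed area = 9/4 + 96 = 393/4.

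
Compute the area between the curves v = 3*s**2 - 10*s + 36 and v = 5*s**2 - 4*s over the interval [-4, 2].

On [-4, 2], (3*s**2 - 10*s + 36) - (5*s**2 - 4*s) = -2*s**2 - 6*s + 36 is ≥ 0 throughout, so the area is a single integral of |-2*s**2 - 6*s + 36|.
∫[-4,2] (-2*s**2 - 6*s + 36) ds = 204.

204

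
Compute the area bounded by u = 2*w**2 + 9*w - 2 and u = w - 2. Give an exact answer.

Both boundary curves give u as a function of w, so integrate with respect to w. Setting them equal: 2*w**2 + 8*w = 0, i.e. 2*w*(w + 4) = 0, so they meet at w = -4, 0.
For w in [-4, 0], u = 2*w**2 + 9*w - 2 is on the left; area = ∫[-4,0] (-(2*w**2 + 8*w)) dw = 64/3.

64/3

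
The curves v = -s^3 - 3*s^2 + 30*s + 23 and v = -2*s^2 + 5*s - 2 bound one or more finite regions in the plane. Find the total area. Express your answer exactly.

1012/3

Set the curves equal: -s^3 - 3*s^2 + 30*s + 23 = -2*s^2 + 5*s - 2, so -s^3 - s^2 + 25*s + 25 = 0, which factors as -(s - 5)*(s + 1)*(s + 5) = 0. The curves meet at s = -5, -1, 5.
On [-5, -1], v = -2*s^2 + 5*s - 2 is on top; that piece has area ∫[-5,-1] (-(-s^3 - s^2 + 25*s + 25)) ds = 256/3.
On [-1, 5], v = -s^3 - 3*s^2 + 30*s + 23 is on top; that piece has area ∫[-1,5] (-s^3 - s^2 + 25*s + 25) ds = 252.
Total enclosed area = 256/3 + 252 = 1012/3.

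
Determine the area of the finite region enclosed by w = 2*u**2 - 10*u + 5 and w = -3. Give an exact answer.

Set the curves equal: 2*u**2 - 10*u + 5 = -3, so 2*u**2 - 10*u + 8 = 0, which factors as 2*(u - 4)*(u - 1) = 0. The curves meet at u = 1, 4.
On [1, 4], w = -3 is on top; that piece has area ∫[1,4] (-(2*u**2 - 10*u + 8)) du = 9.

9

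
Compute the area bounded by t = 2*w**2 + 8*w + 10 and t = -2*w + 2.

9

Both boundary curves give t as a function of w, so integrate with respect to w. Setting them equal: 2*w**2 + 10*w + 8 = 0, i.e. 2*(w + 1)*(w + 4) = 0, so they meet at w = -4, -1.
For w in [-4, -1], t = 2*w**2 + 8*w + 10 is on the left; area = ∫[-4,-1] (-(2*w**2 + 10*w + 8)) dw = 9.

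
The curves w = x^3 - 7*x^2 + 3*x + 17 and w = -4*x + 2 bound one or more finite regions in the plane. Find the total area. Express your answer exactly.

Set the curves equal: x^3 - 7*x^2 + 3*x + 17 = -4*x + 2, so x^3 - 7*x^2 + 7*x + 15 = 0, which factors as (x - 5)*(x - 3)*(x + 1) = 0. The curves meet at x = -1, 3, 5.
On [-1, 3], w = x^3 - 7*x^2 + 3*x + 17 is on top; that piece has area ∫[-1,3] (x^3 - 7*x^2 + 7*x + 15) dx = 128/3.
On [3, 5], w = -4*x + 2 is on top; that piece has area ∫[3,5] (-(x^3 - 7*x^2 + 7*x + 15)) dx = 20/3.
Total enclosed area = 128/3 + 20/3 = 148/3.

148/3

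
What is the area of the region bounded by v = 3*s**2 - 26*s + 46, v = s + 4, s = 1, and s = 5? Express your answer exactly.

The difference (3*s**2 - 26*s + 46) - (s + 4) = 3*s**2 - 27*s + 42 changes sign at s = 2 inside [1, 5], so split the integral there.
∫[1,2] (3*s**2 - 27*s + 42) ds = 17/2.
∫[2,5] (3*s**2 - 27*s + 42) ds = -81/2; the area of that piece is 81/2.
Total area = 17/2 + 81/2 = 49.

49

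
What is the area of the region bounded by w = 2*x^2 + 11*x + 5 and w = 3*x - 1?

Set the curves equal: 2*x^2 + 11*x + 5 = 3*x - 1, so 2*x^2 + 8*x + 6 = 0, which factors as 2*(x + 1)*(x + 3) = 0. The curves meet at x = -3, -1.
On [-3, -1], w = 3*x - 1 is on top; that piece has area ∫[-3,-1] (-(2*x^2 + 8*x + 6)) dx = 8/3.

8/3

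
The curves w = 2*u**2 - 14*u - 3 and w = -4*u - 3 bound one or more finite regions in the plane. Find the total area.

125/3

Set the curves equal: 2*u**2 - 14*u - 3 = -4*u - 3, so 2*u**2 - 10*u = 0, which factors as 2*u*(u - 5) = 0. The curves meet at u = 0, 5.
On [0, 5], w = -4*u - 3 is on top; that piece has area ∫[0,5] (-(2*u**2 - 10*u)) du = 125/3.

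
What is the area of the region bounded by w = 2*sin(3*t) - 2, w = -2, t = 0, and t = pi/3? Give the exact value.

On [0, pi/3], (2*sin(3*t) - 2) - (-2) = 2*sin(3*t) is ≥ 0 throughout, so the area is a single integral of |2*sin(3*t)|.
∫[0,pi/3] (2*sin(3*t)) dt = 4/3.

4/3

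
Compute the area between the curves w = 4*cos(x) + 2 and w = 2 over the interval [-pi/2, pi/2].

8

On [-pi/2, pi/2], (4*cos(x) + 2) - (2) = 4*cos(x) is ≥ 0 throughout, so the area is a single integral of |4*cos(x)|.
∫[-pi/2,pi/2] (4*cos(x)) dx = 8.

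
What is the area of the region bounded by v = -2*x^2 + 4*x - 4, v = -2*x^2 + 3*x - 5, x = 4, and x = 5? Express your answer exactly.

11/2

On [4, 5], (-2*x^2 + 4*x - 4) - (-2*x^2 + 3*x - 5) = x + 1 is ≥ 0 throughout, so the area is a single integral of |x + 1|.
∫[4,5] (x + 1) dx = 11/2.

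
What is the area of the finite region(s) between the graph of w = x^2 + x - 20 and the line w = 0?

243/2

The curve meets the x-axis where x^2 + x - 20 = 0, i.e. (x - 4)*(x + 5) = 0, at x = -5, 4.
On [-5, 4] the curve lies below the axis; ∫[-5,4] (x^2 + x - 20) dx = -243/2, giving area 243/2.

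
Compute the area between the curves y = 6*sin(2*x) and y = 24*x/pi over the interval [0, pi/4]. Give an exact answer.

On [0, pi/4], (6*sin(2*x)) - (24*x/pi) = -24*x/pi + 6*sin(2*x) is ≥ 0 throughout, so the area is a single integral of |-24*x/pi + 6*sin(2*x)|.
∫[0,pi/4] (-24*x/pi + 6*sin(2*x)) dx = 3 - 3*pi/4.

3 - 3*pi/4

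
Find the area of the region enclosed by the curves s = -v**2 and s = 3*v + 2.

1/6

Both boundary curves give s as a function of v, so integrate with respect to v. Setting them equal: -v**2 - 3*v - 2 = 0, i.e. -(v + 1)*(v + 2) = 0, so they meet at v = -2, -1.
For v in [-2, -1], s = -v**2 is on the right; area = ∫[-2,-1] (-v**2 - 3*v - 2) dv = 1/6.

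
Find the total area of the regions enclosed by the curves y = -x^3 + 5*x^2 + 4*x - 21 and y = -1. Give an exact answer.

937/12

Set the curves equal: -x^3 + 5*x^2 + 4*x - 21 = -1, so -x^3 + 5*x^2 + 4*x - 20 = 0, which factors as -(x - 5)*(x - 2)*(x + 2) = 0. The curves meet at x = -2, 2, 5.
On [-2, 2], y = -1 is on top; that piece has area ∫[-2,2] (-(-x^3 + 5*x^2 + 4*x - 20)) dx = 160/3.
On [2, 5], y = -x^3 + 5*x^2 + 4*x - 21 is on top; that piece has area ∫[2,5] (-x^3 + 5*x^2 + 4*x - 20) dx = 99/4.
Total enclosed area = 160/3 + 99/4 = 937/12.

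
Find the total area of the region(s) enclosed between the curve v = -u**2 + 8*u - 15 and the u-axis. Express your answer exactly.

The curve meets the u-axis where -u**2 + 8*u - 15 = 0, i.e. -(u - 5)*(u - 3) = 0, at u = 3, 5.
On [3, 5] the curve lies above the axis; ∫[3,5] (-u**2 + 8*u - 15) du = 4/3, giving area 4/3.

4/3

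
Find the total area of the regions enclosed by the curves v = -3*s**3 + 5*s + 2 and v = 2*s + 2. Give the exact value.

Set the curves equal: -3*s**3 + 5*s + 2 = 2*s + 2, so -3*s**3 + 3*s = 0, which factors as -3*s*(s - 1)*(s + 1) = 0. The curves meet at s = -1, 0, 1.
On [-1, 0], v = 2*s + 2 is on top; that piece has area ∫[-1,0] (-(-3*s**3 + 3*s)) ds = 3/4.
On [0, 1], v = -3*s**3 + 5*s + 2 is on top; that piece has area ∫[0,1] (-3*s**3 + 3*s) ds = 3/4.
Total enclosed area = 3/4 + 3/4 = 3/2.

3/2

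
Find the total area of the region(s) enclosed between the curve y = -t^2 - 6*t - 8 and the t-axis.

4/3

The curve meets the t-axis where -t^2 - 6*t - 8 = 0, i.e. -(t + 2)*(t + 4) = 0, at t = -4, -2.
On [-4, -2] the curve lies above the axis; ∫[-4,-2] (-t^2 - 6*t - 8) dt = 4/3, giving area 4/3.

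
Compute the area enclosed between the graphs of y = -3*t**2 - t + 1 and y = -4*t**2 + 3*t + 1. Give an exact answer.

32/3

Set the curves equal: -3*t**2 - t + 1 = -4*t**2 + 3*t + 1, so t**2 - 4*t = 0, which factors as t*(t - 4) = 0. The curves meet at t = 0, 4.
On [0, 4], y = -4*t**2 + 3*t + 1 is on top; that piece has area ∫[0,4] (-(t**2 - 4*t)) dt = 32/3.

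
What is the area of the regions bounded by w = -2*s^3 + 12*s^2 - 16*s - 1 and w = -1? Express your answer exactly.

Set the curves equal: -2*s^3 + 12*s^2 - 16*s - 1 = -1, so -2*s^3 + 12*s^2 - 16*s = 0, which factors as -2*s*(s - 4)*(s - 2) = 0. The curves meet at s = 0, 2, 4.
On [0, 2], w = -1 is on top; that piece has area ∫[0,2] (-(-2*s^3 + 12*s^2 - 16*s)) ds = 8.
On [2, 4], w = -2*s^3 + 12*s^2 - 16*s - 1 is on top; that piece has area ∫[2,4] (-2*s^3 + 12*s^2 - 16*s) ds = 8.
Total enclosed area = 8 + 8 = 16.

16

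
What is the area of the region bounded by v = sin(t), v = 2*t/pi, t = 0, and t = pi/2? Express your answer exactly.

1 - pi/4

On [0, pi/2], (sin(t)) - (2*t/pi) = -2*t/pi + sin(t) is ≥ 0 throughout, so the area is a single integral of |-2*t/pi + sin(t)|.
∫[0,pi/2] (-2*t/pi + sin(t)) dt = 1 - pi/4.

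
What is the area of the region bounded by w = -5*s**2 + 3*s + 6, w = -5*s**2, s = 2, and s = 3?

On [2, 3], (-5*s**2 + 3*s + 6) - (-5*s**2) = 3*s + 6 is ≥ 0 throughout, so the area is a single integral of |3*s + 6|.
∫[2,3] (3*s + 6) ds = 27/2.

27/2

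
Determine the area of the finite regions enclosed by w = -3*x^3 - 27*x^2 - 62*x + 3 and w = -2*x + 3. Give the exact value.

Set the curves equal: -3*x^3 - 27*x^2 - 62*x + 3 = -2*x + 3, so -3*x^3 - 27*x^2 - 60*x = 0, which factors as -3*x*(x + 4)*(x + 5) = 0. The curves meet at x = -5, -4, 0.
On [-5, -4], w = -2*x + 3 is on top; that piece has area ∫[-5,-4] (-(-3*x^3 - 27*x^2 - 60*x)) dx = 9/4.
On [-4, 0], w = -3*x^3 - 27*x^2 - 62*x + 3 is on top; that piece has area ∫[-4,0] (-3*x^3 - 27*x^2 - 60*x) dx = 96.
Total enclosed area = 9/4 + 96 = 393/4.

393/4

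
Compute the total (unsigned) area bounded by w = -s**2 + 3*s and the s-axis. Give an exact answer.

9/2

The curve meets the s-axis where -s**2 + 3*s = 0, i.e. -s*(s - 3) = 0, at s = 0, 3.
On [0, 3] the curve lies above the axis; ∫[0,3] (-s**2 + 3*s) ds = 9/2, giving area 9/2.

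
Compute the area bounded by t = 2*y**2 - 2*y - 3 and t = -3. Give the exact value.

Both boundary curves give t as a function of y, so integrate with respect to y. Setting them equal: 2*y**2 - 2*y = 0, i.e. 2*y*(y - 1) = 0, so they meet at y = 0, 1.
For y in [0, 1], t = 2*y**2 - 2*y - 3 is on the left; area = ∫[0,1] (-(2*y**2 - 2*y)) dy = 1/3.

1/3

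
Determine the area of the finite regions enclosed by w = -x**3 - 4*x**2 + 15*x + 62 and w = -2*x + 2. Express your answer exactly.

Set the curves equal: -x**3 - 4*x**2 + 15*x + 62 = -2*x + 2, so -x**3 - 4*x**2 + 17*x + 60 = 0, which factors as -(x - 4)*(x + 3)*(x + 5) = 0. The curves meet at x = -5, -3, 4.
On [-5, -3], w = -2*x + 2 is on top; that piece has area ∫[-5,-3] (-(-x**3 - 4*x**2 + 17*x + 60)) dx = 32/3.
On [-3, 4], w = -x**3 - 4*x**2 + 15*x + 62 is on top; that piece has area ∫[-3,4] (-x**3 - 4*x**2 + 17*x + 60) dx = 3773/12.
Total enclosed area = 32/3 + 3773/12 = 3901/12.

3901/12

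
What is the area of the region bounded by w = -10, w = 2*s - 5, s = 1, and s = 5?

On [1, 5], (-10) - (2*s - 5) = -2*s - 5 is ≤ 0 throughout, so the area is a single integral of |-2*s - 5|.
∫[1,5] (-2*s - 5) ds = -44; the area of that piece is 44.

44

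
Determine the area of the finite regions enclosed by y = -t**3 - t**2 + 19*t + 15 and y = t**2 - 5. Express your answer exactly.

Set the curves equal: -t**3 - t**2 + 19*t + 15 = t**2 - 5, so -t**3 - 2*t**2 + 19*t + 20 = 0, which factors as -(t - 4)*(t + 1)*(t + 5) = 0. The curves meet at t = -5, -1, 4.
On [-5, -1], y = t**2 - 5 is on top; that piece has area ∫[-5,-1] (-(-t**3 - 2*t**2 + 19*t + 20)) dt = 224/3.
On [-1, 4], y = -t**3 - t**2 + 19*t + 15 is on top; that piece has area ∫[-1,4] (-t**3 - 2*t**2 + 19*t + 20) dt = 1625/12.
Total enclosed area = 224/3 + 1625/12 = 2521/12.

2521/12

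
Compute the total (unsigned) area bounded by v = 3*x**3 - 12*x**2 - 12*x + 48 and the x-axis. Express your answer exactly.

148

The curve meets the x-axis where 3*x**3 - 12*x**2 - 12*x + 48 = 0, i.e. 3*(x - 4)*(x - 2)*(x + 2) = 0, at x = -2, 2, 4.
On [-2, 2] the curve lies above the axis; ∫[-2,2] (3*x**3 - 12*x**2 - 12*x + 48) dx = 128, giving area 128.
On [2, 4] the curve lies below the axis; ∫[2,4] (3*x**3 - 12*x**2 - 12*x + 48) dx = -20, giving area 20.
Total area = 128 + 20 = 148.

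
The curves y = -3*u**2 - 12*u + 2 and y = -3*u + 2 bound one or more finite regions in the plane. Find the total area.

27/2

Set the curves equal: -3*u**2 - 12*u + 2 = -3*u + 2, so -3*u**2 - 9*u = 0, which factors as -3*u*(u + 3) = 0. The curves meet at u = -3, 0.
On [-3, 0], y = -3*u**2 - 12*u + 2 is on top; that piece has area ∫[-3,0] (-3*u**2 - 9*u) du = 27/2.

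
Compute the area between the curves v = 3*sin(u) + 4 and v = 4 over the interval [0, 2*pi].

12

The difference (3*sin(u) + 4) - (4) = 3*sin(u) changes sign at u = pi inside [0, 2*pi], so split the integral there.
∫[0,pi] (3*sin(u)) du = 6.
∫[pi,2*pi] (3*sin(u)) du = -6; the area of that piece is 6.
Total area = 6 + 6 = 12.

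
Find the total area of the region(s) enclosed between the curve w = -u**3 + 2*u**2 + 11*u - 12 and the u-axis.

The curve meets the u-axis where -u**3 + 2*u**2 + 11*u - 12 = 0, i.e. -(u - 4)*(u - 1)*(u + 3) = 0, at u = -3, 1, 4.
On [-3, 1] the curve lies below the axis; ∫[-3,1] (-u**3 + 2*u**2 + 11*u - 12) du = -160/3, giving area 160/3.
On [1, 4] the curve lies above the axis; ∫[1,4] (-u**3 + 2*u**2 + 11*u - 12) du = 99/4, giving area 99/4.
Total area = 160/3 + 99/4 = 937/12.

937/12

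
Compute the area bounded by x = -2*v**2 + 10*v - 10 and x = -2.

9

Both boundary curves give x as a function of v, so integrate with respect to v. Setting them equal: -2*v**2 + 10*v - 8 = 0, i.e. -2*(v - 4)*(v - 1) = 0, so they meet at v = 1, 4.
For v in [1, 4], x = -2*v**2 + 10*v - 10 is on the right; area = ∫[1,4] (-2*v**2 + 10*v - 8) dv = 9.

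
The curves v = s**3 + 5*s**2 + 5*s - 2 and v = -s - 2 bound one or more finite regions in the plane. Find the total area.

37/12

Set the curves equal: s**3 + 5*s**2 + 5*s - 2 = -s - 2, so s**3 + 5*s**2 + 6*s = 0, which factors as s*(s + 2)*(s + 3) = 0. The curves meet at s = -3, -2, 0.
On [-3, -2], v = s**3 + 5*s**2 + 5*s - 2 is on top; that piece has area ∫[-3,-2] (s**3 + 5*s**2 + 6*s) ds = 5/12.
On [-2, 0], v = -s - 2 is on top; that piece has area ∫[-2,0] (-(s**3 + 5*s**2 + 6*s)) ds = 8/3.
Total enclosed area = 5/12 + 8/3 = 37/12.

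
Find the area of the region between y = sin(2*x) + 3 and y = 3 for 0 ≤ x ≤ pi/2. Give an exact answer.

1

On [0, pi/2], (sin(2*x) + 3) - (3) = sin(2*x) is ≥ 0 throughout, so the area is a single integral of |sin(2*x)|.
∫[0,pi/2] (sin(2*x)) dx = 1.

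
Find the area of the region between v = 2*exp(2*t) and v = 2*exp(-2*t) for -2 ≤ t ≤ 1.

The difference (2*exp(2*t)) - (2*exp(-2*t)) = 2*exp(2*t) - 2*exp(-2*t) changes sign at t = 0 inside [-2, 1], so split the integral there.
∫[-2,0] (2*exp(2*t) - 2*exp(-2*t)) dt = -exp(4) - exp(-4) + 2; the area of that piece is -2 + exp(-4) + exp(4).
∫[0,1] (2*exp(2*t) - 2*exp(-2*t)) dt = -2 + exp(-2) + exp(2).
Total area = (-2 + exp(-4) + exp(4)) + (-2 + exp(-2) + exp(2)) = -4 + exp(-4) + exp(-2) + exp(2) + exp(4).

-4 + exp(-4) + exp(-2) + exp(2) + exp(4)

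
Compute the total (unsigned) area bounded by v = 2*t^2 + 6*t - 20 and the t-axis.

343/3

The curve meets the t-axis where 2*t^2 + 6*t - 20 = 0, i.e. 2*(t - 2)*(t + 5) = 0, at t = -5, 2.
On [-5, 2] the curve lies below the axis; ∫[-5,2] (2*t^2 + 6*t - 20) dt = -343/3, giving area 343/3.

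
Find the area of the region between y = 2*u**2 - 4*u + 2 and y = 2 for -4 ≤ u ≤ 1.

76

The difference (2*u**2 - 4*u + 2) - (2) = 2*u**2 - 4*u changes sign at u = 0 inside [-4, 1], so split the integral there.
∫[-4,0] (2*u**2 - 4*u) du = 224/3.
∫[0,1] (2*u**2 - 4*u) du = -4/3; the area of that piece is 4/3.
Total area = 224/3 + 4/3 = 76.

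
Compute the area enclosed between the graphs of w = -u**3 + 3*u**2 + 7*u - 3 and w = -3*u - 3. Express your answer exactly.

407/4

Set the curves equal: -u**3 + 3*u**2 + 7*u - 3 = -3*u - 3, so -u**3 + 3*u**2 + 10*u = 0, which factors as -u*(u - 5)*(u + 2) = 0. The curves meet at u = -2, 0, 5.
On [-2, 0], w = -3*u - 3 is on top; that piece has area ∫[-2,0] (-(-u**3 + 3*u**2 + 10*u)) du = 8.
On [0, 5], w = -u**3 + 3*u**2 + 7*u - 3 is on top; that piece has area ∫[0,5] (-u**3 + 3*u**2 + 10*u) du = 375/4.
Total enclosed area = 8 + 375/4 = 407/4.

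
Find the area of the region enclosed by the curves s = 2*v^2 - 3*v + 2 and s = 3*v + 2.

Both boundary curves give s as a function of v, so integrate with respect to v. Setting them equal: 2*v^2 - 6*v = 0, i.e. 2*v*(v - 3) = 0, so they meet at v = 0, 3.
For v in [0, 3], s = 2*v^2 - 3*v + 2 is on the left; area = ∫[0,3] (-(2*v^2 - 6*v)) dv = 9.

9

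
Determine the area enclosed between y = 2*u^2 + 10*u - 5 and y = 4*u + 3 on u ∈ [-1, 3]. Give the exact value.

40

The difference (2*u^2 + 10*u - 5) - (4*u + 3) = 2*u^2 + 6*u - 8 changes sign at u = 1 inside [-1, 3], so split the integral there.
∫[-1,1] (2*u^2 + 6*u - 8) du = -44/3; the area of that piece is 44/3.
∫[1,3] (2*u^2 + 6*u - 8) du = 76/3.
Total area = 44/3 + 76/3 = 40.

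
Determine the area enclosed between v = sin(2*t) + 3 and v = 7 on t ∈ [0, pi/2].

-1 + 2*pi

On [0, pi/2], (sin(2*t) + 3) - (7) = sin(2*t) - 4 is ≤ 0 throughout, so the area is a single integral of |sin(2*t) - 4|.
∫[0,pi/2] (sin(2*t) - 4) dt = 1 - 2*pi; the area of that piece is -1 + 2*pi.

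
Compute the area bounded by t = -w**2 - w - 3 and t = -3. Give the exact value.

Both boundary curves give t as a function of w, so integrate with respect to w. Setting them equal: -w**2 - w = 0, i.e. -w*(w + 1) = 0, so they meet at w = -1, 0.
For w in [-1, 0], t = -w**2 - w - 3 is on the right; area = ∫[-1,0] (-w**2 - w) dw = 1/6.

1/6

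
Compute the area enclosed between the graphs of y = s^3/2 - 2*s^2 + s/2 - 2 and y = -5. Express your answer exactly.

Set the curves equal: s^3/2 - 2*s^2 + s/2 - 2 = -5, so s^3/2 - 2*s^2 + s/2 + 3 = 0, which factors as (s - 3)*(s - 2)*(s + 1)/2 = 0. The curves meet at s = -1, 2, 3.
On [-1, 2], y = s^3/2 - 2*s^2 + s/2 - 2 is on top; that piece has area ∫[-1,2] (s^3/2 - 2*s^2 + s/2 + 3) ds = 45/8.
On [2, 3], y = -5 is on top; that piece has area ∫[2,3] (-(s^3/2 - 2*s^2 + s/2 + 3)) ds = 7/24.
Total enclosed area = 45/8 + 7/24 = 71/12.

71/12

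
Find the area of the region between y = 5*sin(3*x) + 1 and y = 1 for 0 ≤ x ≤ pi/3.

On [0, pi/3], (5*sin(3*x) + 1) - (1) = 5*sin(3*x) is ≥ 0 throughout, so the area is a single integral of |5*sin(3*x)|.
∫[0,pi/3] (5*sin(3*x)) dx = 10/3.

10/3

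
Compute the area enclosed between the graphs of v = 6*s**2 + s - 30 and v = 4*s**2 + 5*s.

Set the curves equal: 6*s**2 + s - 30 = 4*s**2 + 5*s, so 2*s**2 - 4*s - 30 = 0, which factors as 2*(s - 5)*(s + 3) = 0. The curves meet at s = -3, 5.
On [-3, 5], v = 4*s**2 + 5*s is on top; that piece has area ∫[-3,5] (-(2*s**2 - 4*s - 30)) ds = 512/3.

512/3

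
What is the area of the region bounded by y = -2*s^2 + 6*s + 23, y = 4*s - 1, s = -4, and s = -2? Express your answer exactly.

14

The difference (-2*s^2 + 6*s + 23) - (4*s - 1) = -2*s^2 + 2*s + 24 changes sign at s = -3 inside [-4, -2], so split the integral there.
∫[-4,-3] (-2*s^2 + 2*s + 24) ds = -23/3; the area of that piece is 23/3.
∫[-3,-2] (-2*s^2 + 2*s + 24) ds = 19/3.
Total area = 23/3 + 19/3 = 14.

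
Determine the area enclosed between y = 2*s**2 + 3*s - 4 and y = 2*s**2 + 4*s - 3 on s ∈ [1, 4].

On [1, 4], (2*s**2 + 3*s - 4) - (2*s**2 + 4*s - 3) = -s - 1 is ≤ 0 throughout, so the area is a single integral of |-s - 1|.
∫[1,4] (-s - 1) ds = -21/2; the area of that piece is 21/2.

21/2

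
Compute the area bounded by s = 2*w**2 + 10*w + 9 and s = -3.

1/3

Both boundary curves give s as a function of w, so integrate with respect to w. Setting them equal: 2*w**2 + 10*w + 12 = 0, i.e. 2*(w + 2)*(w + 3) = 0, so they meet at w = -3, -2.
For w in [-3, -2], s = 2*w**2 + 10*w + 9 is on the left; area = ∫[-3,-2] (-(2*w**2 + 10*w + 12)) dw = 1/3.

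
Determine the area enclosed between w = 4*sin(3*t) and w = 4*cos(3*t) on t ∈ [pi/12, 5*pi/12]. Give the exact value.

8*sqrt(2)/3

On [pi/12, 5*pi/12], (4*sin(3*t)) - (4*cos(3*t)) = 4*sin(3*t) - 4*cos(3*t) is ≥ 0 throughout, so the area is a single integral of |4*sin(3*t) - 4*cos(3*t)|.
∫[pi/12,5*pi/12] (4*sin(3*t) - 4*cos(3*t)) dt = 8*sqrt(2)/3.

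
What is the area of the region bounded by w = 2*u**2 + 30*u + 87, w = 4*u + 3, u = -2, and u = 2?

1040/3

On [-2, 2], (2*u**2 + 30*u + 87) - (4*u + 3) = 2*u**2 + 26*u + 84 is ≥ 0 throughout, so the area is a single integral of |2*u**2 + 26*u + 84|.
∫[-2,2] (2*u**2 + 26*u + 84) du = 1040/3.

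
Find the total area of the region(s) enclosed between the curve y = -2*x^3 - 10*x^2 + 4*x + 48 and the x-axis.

The curve meets the x-axis where -2*x^3 - 10*x^2 + 4*x + 48 = 0, i.e. -2*(x - 2)*(x + 3)*(x + 4) = 0, at x = -4, -3, 2.
On [-4, -3] the curve lies below the axis; ∫[-4,-3] (-2*x^3 - 10*x^2 + 4*x + 48) dx = -11/6, giving area 11/6.
On [-3, 2] the curve lies above the axis; ∫[-3,2] (-2*x^3 - 10*x^2 + 4*x + 48) dx = 875/6, giving area 875/6.
Total area = 11/6 + 875/6 = 443/3.

443/3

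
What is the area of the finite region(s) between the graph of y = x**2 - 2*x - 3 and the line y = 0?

32/3

The curve meets the x-axis where x**2 - 2*x - 3 = 0, i.e. (x - 3)*(x + 1) = 0, at x = -1, 3.
On [-1, 3] the curve lies below the axis; ∫[-1,3] (x**2 - 2*x - 3) dx = -32/3, giving area 32/3.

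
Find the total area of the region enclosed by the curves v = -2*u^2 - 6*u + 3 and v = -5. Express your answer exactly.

Set the curves equal: -2*u^2 - 6*u + 3 = -5, so -2*u^2 - 6*u + 8 = 0, which factors as -2*(u - 1)*(u + 4) = 0. The curves meet at u = -4, 1.
On [-4, 1], v = -2*u^2 - 6*u + 3 is on top; that piece has area ∫[-4,1] (-2*u^2 - 6*u + 8) du = 125/3.

125/3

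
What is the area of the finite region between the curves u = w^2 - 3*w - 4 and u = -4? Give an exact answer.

9/2

Both boundary curves give u as a function of w, so integrate with respect to w. Setting them equal: w^2 - 3*w = 0, i.e. w*(w - 3) = 0, so they meet at w = 0, 3.
For w in [0, 3], u = w^2 - 3*w - 4 is on the left; area = ∫[0,3] (-(w^2 - 3*w)) dw = 9/2.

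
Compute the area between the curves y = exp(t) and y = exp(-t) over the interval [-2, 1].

-4 + exp(-2) + exp(-1) + exp(1) + exp(2)

The difference (exp(t)) - (exp(-t)) = exp(t) - exp(-t) changes sign at t = 0 inside [-2, 1], so split the integral there.
∫[-2,0] (exp(t) - exp(-t)) dt = -exp(2) - exp(-2) + 2; the area of that piece is -2 + exp(-2) + exp(2).
∫[0,1] (exp(t) - exp(-t)) dt = -2 + exp(-1) + exp(1).
Total area = (-2 + exp(-2) + exp(2)) + (-2 + exp(-1) + exp(1)) = -4 + exp(-2) + exp(-1) + exp(1) + exp(2).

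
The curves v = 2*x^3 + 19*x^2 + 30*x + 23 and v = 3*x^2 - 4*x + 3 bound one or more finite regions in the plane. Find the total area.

71/3

Set the curves equal: 2*x^3 + 19*x^2 + 30*x + 23 = 3*x^2 - 4*x + 3, so 2*x^3 + 16*x^2 + 34*x + 20 = 0, which factors as 2*(x + 1)*(x + 2)*(x + 5) = 0. The curves meet at x = -5, -2, -1.
On [-5, -2], v = 2*x^3 + 19*x^2 + 30*x + 23 is on top; that piece has area ∫[-5,-2] (2*x^3 + 16*x^2 + 34*x + 20) dx = 45/2.
On [-2, -1], v = 3*x^2 - 4*x + 3 is on top; that piece has area ∫[-2,-1] (-(2*x^3 + 16*x^2 + 34*x + 20)) dx = 7/6.
Total enclosed area = 45/2 + 7/6 = 71/3.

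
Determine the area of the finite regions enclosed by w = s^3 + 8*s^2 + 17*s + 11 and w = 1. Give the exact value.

71/6

Set the curves equal: s^3 + 8*s^2 + 17*s + 11 = 1, so s^3 + 8*s^2 + 17*s + 10 = 0, which factors as (s + 1)*(s + 2)*(s + 5) = 0. The curves meet at s = -5, -2, -1.
On [-5, -2], w = s^3 + 8*s^2 + 17*s + 11 is on top; that piece has area ∫[-5,-2] (s^3 + 8*s^2 + 17*s + 10) ds = 45/4.
On [-2, -1], w = 1 is on top; that piece has area ∫[-2,-1] (-(s^3 + 8*s^2 + 17*s + 10)) ds = 7/12.
Total enclosed area = 45/4 + 7/12 = 71/6.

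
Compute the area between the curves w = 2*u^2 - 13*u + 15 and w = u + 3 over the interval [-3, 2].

127

The difference (2*u^2 - 13*u + 15) - (u + 3) = 2*u^2 - 14*u + 12 changes sign at u = 1 inside [-3, 2], so split the integral there.
∫[-3,1] (2*u^2 - 14*u + 12) du = 368/3.
∫[1,2] (2*u^2 - 14*u + 12) du = -13/3; the area of that piece is 13/3.
Total area = 368/3 + 13/3 = 127.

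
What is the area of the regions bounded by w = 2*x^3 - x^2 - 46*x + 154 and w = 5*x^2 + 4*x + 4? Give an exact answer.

Set the curves equal: 2*x^3 - x^2 - 46*x + 154 = 5*x^2 + 4*x + 4, so 2*x^3 - 6*x^2 - 50*x + 150 = 0, which factors as 2*(x - 5)*(x - 3)*(x + 5) = 0. The curves meet at x = -5, 3, 5.
On [-5, 3], w = 2*x^3 - x^2 - 46*x + 154 is on top; that piece has area ∫[-5,3] (2*x^3 - 6*x^2 - 50*x + 150) dx = 1024.
On [3, 5], w = 5*x^2 + 4*x + 4 is on top; that piece has area ∫[3,5] (-(2*x^3 - 6*x^2 - 50*x + 150)) dx = 24.
Total enclosed area = 1024 + 24 = 1048.

1048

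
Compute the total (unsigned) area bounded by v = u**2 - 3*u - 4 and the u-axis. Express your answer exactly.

125/6

The curve meets the u-axis where u**2 - 3*u - 4 = 0, i.e. (u - 4)*(u + 1) = 0, at u = -1, 4.
On [-1, 4] the curve lies below the axis; ∫[-1,4] (u**2 - 3*u - 4) du = -125/6, giving area 125/6.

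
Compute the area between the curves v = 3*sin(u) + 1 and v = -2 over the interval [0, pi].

On [0, pi], (3*sin(u) + 1) - (-2) = 3*sin(u) + 3 is ≥ 0 throughout, so the area is a single integral of |3*sin(u) + 3|.
∫[0,pi] (3*sin(u) + 3) du = 6 + 3*pi.

6 + 3*pi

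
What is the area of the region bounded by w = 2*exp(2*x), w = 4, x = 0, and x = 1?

-7 + 4*log(2) + exp(2)

The difference (2*exp(2*x)) - (4) = 2*exp(2*x) - 4 changes sign at x = log(2)/2 inside [0, 1], so split the integral there.
∫[0,log(2)/2] (2*exp(2*x) - 4) dx = 1 - log(4); the area of that piece is -1 + log(4).
∫[log(2)/2,1] (2*exp(2*x) - 4) dx = -6 + 2*log(2) + exp(2).
Total area = (-1 + log(4)) + (-6 + 2*log(2) + exp(2)) = -7 + 4*log(2) + exp(2).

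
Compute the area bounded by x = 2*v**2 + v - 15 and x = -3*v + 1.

Both boundary curves give x as a function of v, so integrate with respect to v. Setting them equal: 2*v**2 + 4*v - 16 = 0, i.e. 2*(v - 2)*(v + 4) = 0, so they meet at v = -4, 2.
For v in [-4, 2], x = 2*v**2 + v - 15 is on the left; area = ∫[-4,2] (-(2*v**2 + 4*v - 16)) dv = 72.

72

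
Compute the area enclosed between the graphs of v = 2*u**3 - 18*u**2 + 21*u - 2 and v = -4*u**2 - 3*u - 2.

71/3

Set the curves equal: 2*u**3 - 18*u**2 + 21*u - 2 = -4*u**2 - 3*u - 2, so 2*u**3 - 14*u**2 + 24*u = 0, which factors as 2*u*(u - 4)*(u - 3) = 0. The curves meet at u = 0, 3, 4.
On [0, 3], v = 2*u**3 - 18*u**2 + 21*u - 2 is on top; that piece has area ∫[0,3] (2*u**3 - 14*u**2 + 24*u) du = 45/2.
On [3, 4], v = -4*u**2 - 3*u - 2 is on top; that piece has area ∫[3,4] (-(2*u**3 - 14*u**2 + 24*u)) du = 7/6.
Total enclosed area = 45/2 + 7/6 = 71/3.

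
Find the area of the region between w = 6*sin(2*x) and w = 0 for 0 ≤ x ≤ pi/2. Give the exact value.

6

On [0, pi/2], (6*sin(2*x)) - (0) = 6*sin(2*x) is ≥ 0 throughout, so the area is a single integral of |6*sin(2*x)|.
∫[0,pi/2] (6*sin(2*x)) dx = 6.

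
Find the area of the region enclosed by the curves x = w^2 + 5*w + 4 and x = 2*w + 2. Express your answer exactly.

1/6

Both boundary curves give x as a function of w, so integrate with respect to w. Setting them equal: w^2 + 3*w + 2 = 0, i.e. (w + 1)*(w + 2) = 0, so they meet at w = -2, -1.
For w in [-2, -1], x = w^2 + 5*w + 4 is on the left; area = ∫[-2,-1] (-(w^2 + 3*w + 2)) dw = 1/6.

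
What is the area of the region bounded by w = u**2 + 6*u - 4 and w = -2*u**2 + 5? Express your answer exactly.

Set the curves equal: u**2 + 6*u - 4 = -2*u**2 + 5, so 3*u**2 + 6*u - 9 = 0, which factors as 3*(u - 1)*(u + 3) = 0. The curves meet at u = -3, 1.
On [-3, 1], w = -2*u**2 + 5 is on top; that piece has area ∫[-3,1] (-(3*u**2 + 6*u - 9)) du = 32.

32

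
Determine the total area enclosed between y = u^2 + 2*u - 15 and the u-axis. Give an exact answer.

256/3

The curve meets the u-axis where u^2 + 2*u - 15 = 0, i.e. (u - 3)*(u + 5) = 0, at u = -5, 3.
On [-5, 3] the curve lies below the axis; ∫[-5,3] (u^2 + 2*u - 15) du = -256/3, giving area 256/3.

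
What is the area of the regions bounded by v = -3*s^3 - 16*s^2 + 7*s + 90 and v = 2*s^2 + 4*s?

Set the curves equal: -3*s^3 - 16*s^2 + 7*s + 90 = 2*s^2 + 4*s, so -3*s^3 - 18*s^2 + 3*s + 90 = 0, which factors as -3*(s - 2)*(s + 3)*(s + 5) = 0. The curves meet at s = -5, -3, 2.
On [-5, -3], v = 2*s^2 + 4*s is on top; that piece has area ∫[-5,-3] (-(-3*s^3 - 18*s^2 + 3*s + 90)) ds = 24.
On [-3, 2], v = -3*s^3 - 16*s^2 + 7*s + 90 is on top; that piece has area ∫[-3,2] (-3*s^3 - 18*s^2 + 3*s + 90) ds = 1125/4.
Total enclosed area = 24 + 1125/4 = 1221/4.

1221/4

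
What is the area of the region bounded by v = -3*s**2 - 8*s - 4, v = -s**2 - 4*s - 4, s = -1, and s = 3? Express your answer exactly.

The difference (-3*s**2 - 8*s - 4) - (-s**2 - 4*s - 4) = -2*s**2 - 4*s changes sign at s = 0 inside [-1, 3], so split the integral there.
∫[-1,0] (-2*s**2 - 4*s) ds = 4/3.
∫[0,3] (-2*s**2 - 4*s) ds = -36; the area of that piece is 36.
Total area = 4/3 + 36 = 112/3.

112/3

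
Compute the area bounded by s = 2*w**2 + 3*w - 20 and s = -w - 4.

Both boundary curves give s as a function of w, so integrate with respect to w. Setting them equal: 2*w**2 + 4*w - 16 = 0, i.e. 2*(w - 2)*(w + 4) = 0, so they meet at w = -4, 2.
For w in [-4, 2], s = 2*w**2 + 3*w - 20 is on the left; area = ∫[-4,2] (-(2*w**2 + 4*w - 16)) dw = 72.

72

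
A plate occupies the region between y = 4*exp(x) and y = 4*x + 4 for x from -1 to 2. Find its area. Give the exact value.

-18 - 4*exp(-1) + 4*exp(2)

On [-1, 2], (4*exp(x)) - (4*x + 4) = -4*x + 4*exp(x) - 4 is ≥ 0 throughout, so the area is a single integral of |-4*x + 4*exp(x) - 4|.
∫[-1,2] (-4*x + 4*exp(x) - 4) dx = -18 - 4*exp(-1) + 4*exp(2).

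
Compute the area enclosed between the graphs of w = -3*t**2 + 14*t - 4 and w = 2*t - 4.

32

Set the curves equal: -3*t**2 + 14*t - 4 = 2*t - 4, so -3*t**2 + 12*t = 0, which factors as -3*t*(t - 4) = 0. The curves meet at t = 0, 4.
On [0, 4], w = -3*t**2 + 14*t - 4 is on top; that piece has area ∫[0,4] (-3*t**2 + 12*t) dt = 32.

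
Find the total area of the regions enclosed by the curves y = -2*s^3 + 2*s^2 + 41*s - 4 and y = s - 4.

Set the curves equal: -2*s^3 + 2*s^2 + 41*s - 4 = s - 4, so -2*s^3 + 2*s^2 + 40*s = 0, which factors as -2*s*(s - 5)*(s + 4) = 0. The curves meet at s = -4, 0, 5.
On [-4, 0], y = s - 4 is on top; that piece has area ∫[-4,0] (-(-2*s^3 + 2*s^2 + 40*s)) ds = 448/3.
On [0, 5], y = -2*s^3 + 2*s^2 + 41*s - 4 is on top; that piece has area ∫[0,5] (-2*s^3 + 2*s^2 + 40*s) ds = 1625/6.
Total enclosed area = 448/3 + 1625/6 = 2521/6.

2521/6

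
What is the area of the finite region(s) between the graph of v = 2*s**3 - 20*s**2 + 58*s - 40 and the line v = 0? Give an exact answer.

The curve meets the s-axis where 2*s**3 - 20*s**2 + 58*s - 40 = 0, i.e. 2*(s - 5)*(s - 4)*(s - 1) = 0, at s = 1, 4, 5.
On [1, 4] the curve lies above the axis; ∫[1,4] (2*s**3 - 20*s**2 + 58*s - 40) ds = 45/2, giving area 45/2.
On [4, 5] the curve lies below the axis; ∫[4,5] (2*s**3 - 20*s**2 + 58*s - 40) ds = -7/6, giving area 7/6.
Total area = 45/2 + 7/6 = 71/3.

71/3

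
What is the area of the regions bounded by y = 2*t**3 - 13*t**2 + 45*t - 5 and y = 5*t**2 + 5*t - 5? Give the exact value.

131/2

Set the curves equal: 2*t**3 - 13*t**2 + 45*t - 5 = 5*t**2 + 5*t - 5, so 2*t**3 - 18*t**2 + 40*t = 0, which factors as 2*t*(t - 5)*(t - 4) = 0. The curves meet at t = 0, 4, 5.
On [0, 4], y = 2*t**3 - 13*t**2 + 45*t - 5 is on top; that piece has area ∫[0,4] (2*t**3 - 18*t**2 + 40*t) dt = 64.
On [4, 5], y = 5*t**2 + 5*t - 5 is on top; that piece has area ∫[4,5] (-(2*t**3 - 18*t**2 + 40*t)) dt = 3/2.
Total enclosed area = 64 + 3/2 = 131/2.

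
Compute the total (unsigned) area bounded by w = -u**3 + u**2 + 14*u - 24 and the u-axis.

The curve meets the u-axis where -u**3 + u**2 + 14*u - 24 = 0, i.e. -(u - 3)*(u - 2)*(u + 4) = 0, at u = -4, 2, 3.
On [-4, 2] the curve lies below the axis; ∫[-4,2] (-u**3 + u**2 + 14*u - 24) du = -144, giving area 144.
On [2, 3] the curve lies above the axis; ∫[2,3] (-u**3 + u**2 + 14*u - 24) du = 13/12, giving area 13/12.
Total area = 144 + 13/12 = 1741/12.

1741/12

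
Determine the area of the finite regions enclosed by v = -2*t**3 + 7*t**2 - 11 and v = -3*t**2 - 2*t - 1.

Set the curves equal: -2*t**3 + 7*t**2 - 11 = -3*t**2 - 2*t - 1, so -2*t**3 + 10*t**2 + 2*t - 10 = 0, which factors as -2*(t - 5)*(t - 1)*(t + 1) = 0. The curves meet at t = -1, 1, 5.
On [-1, 1], v = -3*t**2 - 2*t - 1 is on top; that piece has area ∫[-1,1] (-(-2*t**3 + 10*t**2 + 2*t - 10)) dt = 40/3.
On [1, 5], v = -2*t**3 + 7*t**2 - 11 is on top; that piece has area ∫[1,5] (-2*t**3 + 10*t**2 + 2*t - 10) dt = 256/3.
Total enclosed area = 40/3 + 256/3 = 296/3.

296/3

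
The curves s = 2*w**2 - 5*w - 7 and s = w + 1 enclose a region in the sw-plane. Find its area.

Both boundary curves give s as a function of w, so integrate with respect to w. Setting them equal: 2*w**2 - 6*w - 8 = 0, i.e. 2*(w - 4)*(w + 1) = 0, so they meet at w = -1, 4.
For w in [-1, 4], s = 2*w**2 - 5*w - 7 is on the left; area = ∫[-1,4] (-(2*w**2 - 6*w - 8)) dw = 125/3.

125/3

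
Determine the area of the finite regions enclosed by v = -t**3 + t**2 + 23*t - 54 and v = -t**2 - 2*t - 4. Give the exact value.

Set the curves equal: -t**3 + t**2 + 23*t - 54 = -t**2 - 2*t - 4, so -t**3 + 2*t**2 + 25*t - 50 = 0, which factors as -(t - 5)*(t - 2)*(t + 5) = 0. The curves meet at t = -5, 2, 5.
On [-5, 2], v = -t**2 - 2*t - 4 is on top; that piece has area ∫[-5,2] (-(-t**3 + 2*t**2 + 25*t - 50)) dt = 4459/12.
On [2, 5], v = -t**3 + t**2 + 23*t - 54 is on top; that piece has area ∫[2,5] (-t**3 + 2*t**2 + 25*t - 50) dt = 153/4.
Total enclosed area = 4459/12 + 153/4 = 2459/6.

2459/6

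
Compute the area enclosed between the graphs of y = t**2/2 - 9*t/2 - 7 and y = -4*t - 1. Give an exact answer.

Set the curves equal: t**2/2 - 9*t/2 - 7 = -4*t - 1, so t**2/2 - t/2 - 6 = 0, which factors as (t - 4)*(t + 3)/2 = 0. The curves meet at t = -3, 4.
On [-3, 4], y = -4*t - 1 is on top; that piece has area ∫[-3,4] (-(t**2/2 - t/2 - 6)) dt = 343/12.

343/12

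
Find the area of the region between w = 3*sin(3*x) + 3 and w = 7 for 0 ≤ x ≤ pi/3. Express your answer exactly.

On [0, pi/3], (3*sin(3*x) + 3) - (7) = 3*sin(3*x) - 4 is ≤ 0 throughout, so the area is a single integral of |3*sin(3*x) - 4|.
∫[0,pi/3] (3*sin(3*x) - 4) dx = 2 - 4*pi/3; the area of that piece is -2 + 4*pi/3.

-2 + 4*pi/3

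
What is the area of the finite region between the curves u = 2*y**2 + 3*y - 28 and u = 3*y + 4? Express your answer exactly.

Both boundary curves give u as a function of y, so integrate with respect to y. Setting them equal: 2*y**2 - 32 = 0, i.e. 2*(y - 4)*(y + 4) = 0, so they meet at y = -4, 4.
For y in [-4, 4], u = 2*y**2 + 3*y - 28 is on the left; area = ∫[-4,4] (-(2*y**2 - 32)) dy = 512/3.

512/3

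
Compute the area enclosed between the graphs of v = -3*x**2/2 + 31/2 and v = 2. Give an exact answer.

54

Set the curves equal: -3*x**2/2 + 31/2 = 2, so -3*x**2/2 + 27/2 = 0, which factors as -3*(x - 3)*(x + 3)/2 = 0. The curves meet at x = -3, 3.
On [-3, 3], v = -3*x**2/2 + 31/2 is on top; that piece has area ∫[-3,3] (-3*x**2/2 + 27/2) dx = 54.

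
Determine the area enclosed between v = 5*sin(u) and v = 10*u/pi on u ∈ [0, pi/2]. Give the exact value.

On [0, pi/2], (5*sin(u)) - (10*u/pi) = -10*u/pi + 5*sin(u) is ≥ 0 throughout, so the area is a single integral of |-10*u/pi + 5*sin(u)|.
∫[0,pi/2] (-10*u/pi + 5*sin(u)) du = 5 - 5*pi/4.

5 - 5*pi/4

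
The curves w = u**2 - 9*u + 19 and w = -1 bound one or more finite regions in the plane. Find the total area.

1/6

Set the curves equal: u**2 - 9*u + 19 = -1, so u**2 - 9*u + 20 = 0, which factors as (u - 5)*(u - 4) = 0. The curves meet at u = 4, 5.
On [4, 5], w = -1 is on top; that piece has area ∫[4,5] (-(u**2 - 9*u + 20)) du = 1/6.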